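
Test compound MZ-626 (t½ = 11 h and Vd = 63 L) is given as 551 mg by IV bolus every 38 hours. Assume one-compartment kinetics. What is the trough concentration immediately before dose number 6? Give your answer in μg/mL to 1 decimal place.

f = (1/2)^(τ/t½) = (1/2)^(38/11) ≈ 0.0912.
C₀ = D/Vd = 551/63 ≈ 8.746 μg/mL.
Before the 6th dose, 5 doses have been given. Superposition: Cmin = C₀·(f + f² + … + f^5).
≈ 8.746 × (0.0912 + 0.0083 + 0.0008 + 0.0001 + 0.0000) ≈ 8.746 × 0.1004 ≈ 0.878 μg/mL.

0.9 μg/mL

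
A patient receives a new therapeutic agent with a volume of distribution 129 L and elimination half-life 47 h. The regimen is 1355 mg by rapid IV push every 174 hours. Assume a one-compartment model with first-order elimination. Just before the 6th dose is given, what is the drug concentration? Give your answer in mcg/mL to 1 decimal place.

f = (1/2)^(τ/t½) = (1/2)^(174/47) ≈ 0.0768.
C₀ = D/Vd = 1355/129 ≈ 10.504 mcg/mL.
Before the 6th dose, 5 doses have been given. Superposition: Cmin = C₀·(f + f² + … + f^5).
≈ 10.504 × (0.0768 + 0.0059 + 0.0005 + 0.0000 + 0.0000) ≈ 10.504 × 0.0832 ≈ 0.874 mcg/mL.

0.9 mcg/mL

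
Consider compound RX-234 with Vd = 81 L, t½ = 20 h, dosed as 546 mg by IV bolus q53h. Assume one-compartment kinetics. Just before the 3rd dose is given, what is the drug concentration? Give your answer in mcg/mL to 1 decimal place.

1.2 mcg/mL

f = (1/2)^(τ/t½) = (1/2)^(53/20) ≈ 0.1593.
C₀ = D/Vd = 546/81 ≈ 6.741 mcg/mL.
Before the 3rd dose, 2 doses have been given. Superposition: Cmin = C₀·(f + f²).
≈ 6.741 × (0.1593 + 0.0254) ≈ 6.741 × 0.1847 ≈ 1.245 mcg/mL.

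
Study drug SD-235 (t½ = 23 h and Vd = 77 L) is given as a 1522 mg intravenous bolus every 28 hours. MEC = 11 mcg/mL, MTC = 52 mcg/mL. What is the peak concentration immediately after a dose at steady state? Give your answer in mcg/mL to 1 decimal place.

34.7 mcg/mL

k = ln2/t½ = ln2/23 ≈ 0.030137 h⁻¹; fraction remaining f = e^(−kτ) = e^(−0.030137×28) ≈ 0.4301.
Accumulation ratio R = 1/(1 − f) ≈ 1/0.5699 ≈ 1.7547.
Each bolus raises the concentration by D/Vd = 1522/77 ≈ 19.766 mcg/mL.
Steady-state peak Cmax,ss = C₀·R ≈ 19.766 × 1.7547 ≈ 34.683 mcg/mL.
Peak 34.7 mcg/mL vs MTC 52 mcg/mL: below toxic threshold.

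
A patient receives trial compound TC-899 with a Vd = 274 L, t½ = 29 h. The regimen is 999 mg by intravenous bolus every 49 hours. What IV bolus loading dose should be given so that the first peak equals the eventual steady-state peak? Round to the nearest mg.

1448 mg

f = (1/2)^(49/29) ≈ 0.310001; accumulation ratio R = 1/(1−f) ≈ 1.44928.
Loading dose to hit Cmax,ss on first dose: D_load = D_maint·R ≈ 999 × 1.44928 ≈ 1447.83 mg.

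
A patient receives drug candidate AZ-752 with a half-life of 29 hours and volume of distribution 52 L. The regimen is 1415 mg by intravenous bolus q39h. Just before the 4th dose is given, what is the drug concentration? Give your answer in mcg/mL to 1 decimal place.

f = (1/2)^(τ/t½) = (1/2)^(39/29) ≈ 0.3937.
C₀ = D/Vd = 1415/52 ≈ 27.212 mcg/mL.
Before the 4th dose, 3 doses have been given. Superposition: Cmin = C₀·(f + f² + … + f^3).
≈ 27.212 × (0.3937 + 0.1550 + 0.0610) ≈ 27.212 × 0.6097 ≈ 16.591 mcg/mL.

16.6 mcg/mL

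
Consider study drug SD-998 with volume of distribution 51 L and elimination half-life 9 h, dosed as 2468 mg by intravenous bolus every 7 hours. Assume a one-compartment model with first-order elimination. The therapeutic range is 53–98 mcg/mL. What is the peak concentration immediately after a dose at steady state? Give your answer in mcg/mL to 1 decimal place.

Over one 7-h interval, 7/9 ≈ 0.77778 half-lives elapse, leaving f ≈ 0.5833 of each dose.
Accumulation ratio R = 1/(1 − f) ≈ 1/0.4167 ≈ 2.3998.
Single-dose peak C₀ = D/Vd = 2468/51 ≈ 48.392 mcg/mL.
Steady-state peak Cmax,ss = C₀·R ≈ 48.392 × 2.3998 ≈ 116.131 mcg/mL.
Peak 116.1 mcg/mL vs MTC 98 mcg/mL: exceeds toxic threshold.

116.1 mcg/mL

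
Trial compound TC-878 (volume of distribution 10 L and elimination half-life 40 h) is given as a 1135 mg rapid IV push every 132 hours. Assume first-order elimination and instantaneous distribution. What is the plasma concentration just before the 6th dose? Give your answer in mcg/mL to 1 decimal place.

12.8 mcg/mL

f = (1/2)^(τ/t½) = (1/2)^(132/40) ≈ 0.1015.
C₀ = D/Vd = 1135/10 ≈ 113.500 mcg/mL.
Before the 6th dose, 5 doses have been given. Superposition: Cmin = C₀·(f + f² + … + f^5).
≈ 113.500 × (0.1015 + 0.0103 + 0.0010 + 0.0001 + 0.0000) ≈ 113.500 × 0.1129 ≈ 12.814 mcg/mL.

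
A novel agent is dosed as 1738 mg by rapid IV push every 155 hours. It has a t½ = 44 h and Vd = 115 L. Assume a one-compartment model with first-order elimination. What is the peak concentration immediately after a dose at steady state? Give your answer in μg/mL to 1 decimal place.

k = ln2/t½ = ln2/44 ≈ 0.015753 h⁻¹; fraction remaining f = e^(−kτ) = e^(−0.015753×155) ≈ 0.0870.
Accumulation ratio R = 1/(1 − f) ≈ 1/0.9130 ≈ 1.0953.
Single-dose peak C₀ = D/Vd = 1738/115 ≈ 15.113 μg/mL.
Steady-state peak Cmax,ss = C₀·R ≈ 15.113 × 1.0953 ≈ 16.553 μg/mL.

16.6 μg/mL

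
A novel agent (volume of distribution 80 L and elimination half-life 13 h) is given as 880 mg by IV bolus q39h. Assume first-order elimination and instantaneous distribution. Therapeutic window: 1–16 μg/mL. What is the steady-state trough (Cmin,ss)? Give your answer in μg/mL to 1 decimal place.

The dosing interval is 3 half-lives, so f = 2^(−3) = 0.125.
Accumulation ratio R = 1/(1 − f) = 1/0.875 = 8/7.
Single-dose peak C₀ = D/Vd = 880/80 = 11 μg/mL.
Steady-state peak Cmax,ss = C₀·R = 11 × 8/7 ≈ 12.571 μg/mL.
Steady-state trough Cmin,ss = Cmax,ss·f ≈ 12.571 × 0.125 ≈ 1.571 μg/mL.
Trough 1.6 μg/mL vs MEC 1 μg/mL: adequate.

1.6 μg/mL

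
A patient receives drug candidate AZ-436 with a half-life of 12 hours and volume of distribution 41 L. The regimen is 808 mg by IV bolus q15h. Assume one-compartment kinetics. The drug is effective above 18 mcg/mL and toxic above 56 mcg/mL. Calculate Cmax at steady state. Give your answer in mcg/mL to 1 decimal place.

k = ln2/t½ = ln2/12 ≈ 0.057762 h⁻¹; fraction remaining f = e^(−kτ) = e^(−0.057762×15) ≈ 0.4204.
At steady state, accumulation factor R = 1/(1 − e^(−kτ)) ≈ 1.7253.
Single-dose peak C₀ = D/Vd = 808/41 ≈ 19.707 mcg/mL.
Steady-state peak Cmax,ss = C₀·R ≈ 19.707 × 1.7253 ≈ 34.000 mcg/mL.
Peak 34.0 mcg/mL vs MTC 56 mcg/mL: below toxic threshold.

34.0 mcg/mL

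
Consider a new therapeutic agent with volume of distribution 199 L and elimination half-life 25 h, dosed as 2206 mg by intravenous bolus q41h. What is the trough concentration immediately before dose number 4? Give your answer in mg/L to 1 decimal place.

f = (1/2)^(τ/t½) = (1/2)^(41/25) ≈ 0.3209.
C₀ = D/Vd = 2206/199 ≈ 11.085 mg/L.
Before the 4th dose, 3 doses have been given. Superposition: Cmin = C₀·(f + f² + … + f^3).
≈ 11.085 × (0.3209 + 0.1030 + 0.0330) ≈ 11.085 × 0.4569 ≈ 5.065 mg/L.

5.1 mg/L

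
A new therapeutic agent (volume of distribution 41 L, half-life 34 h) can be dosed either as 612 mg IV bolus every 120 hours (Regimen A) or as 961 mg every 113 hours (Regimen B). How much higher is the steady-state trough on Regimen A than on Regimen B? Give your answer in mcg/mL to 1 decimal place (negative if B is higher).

Regimen A: f = (1/2)^(120/34) ≈ 0.0866; Cmin,ss = (612/41)·f/(1−f) ≈ 1.415 mcg/mL.
Regimen B: f = (1/2)^(113/34) ≈ 0.0999; Cmin,ss = (961/41)·f/(1−f) ≈ 2.601 mcg/mL.
Difference ≈ 1.415 − 2.601 ≈ -1.186 mcg/mL.

-1.2 mcg/mL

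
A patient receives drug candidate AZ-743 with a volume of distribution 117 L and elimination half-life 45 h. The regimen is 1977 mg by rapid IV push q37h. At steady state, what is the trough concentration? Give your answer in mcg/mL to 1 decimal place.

Over one 37-h interval, 37/45 ≈ 0.82222 half-lives elapse, leaving f ≈ 0.5656 of each dose.
Each bolus raises the concentration by D/Vd = 1977/117 ≈ 16.897 mcg/mL.
Steady-state trough Cmin,ss = C₀·f/(1−f) ≈ 16.897 × 0.5656/0.4344 ≈ 22.000 mcg/mL.

22.0 mcg/mL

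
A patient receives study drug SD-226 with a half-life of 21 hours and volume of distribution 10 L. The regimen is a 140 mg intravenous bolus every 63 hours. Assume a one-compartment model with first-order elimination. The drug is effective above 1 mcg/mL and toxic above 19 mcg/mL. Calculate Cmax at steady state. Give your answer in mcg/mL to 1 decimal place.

The dosing interval is 3 half-lives, so f = 2^(−3) = 0.125.
Accumulation ratio R = 1/(1 − f) = 1/0.875 = 8/7.
Single-dose peak C₀ = D/Vd = 140/10 = 14 mcg/mL.
Steady-state peak Cmax,ss = C₀·R = 14 × 8/7 ≈ 16.000 mcg/mL.
Peak 16.0 mcg/mL vs MTC 19 mcg/mL: below toxic threshold.

16.0 mcg/mL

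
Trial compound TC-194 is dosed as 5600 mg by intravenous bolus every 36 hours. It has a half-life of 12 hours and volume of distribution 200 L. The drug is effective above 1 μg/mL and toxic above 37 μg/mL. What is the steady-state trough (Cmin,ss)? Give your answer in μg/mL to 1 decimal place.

τ = 36 h = 3 half-lives, so f = (1/2)^3 = 0.125.
At steady state, R = 1/(1 − 0.125) = 8/7.
Single-dose peak C₀ = D/Vd = 5600/200 = 28 μg/mL.
Steady-state peak Cmax,ss = C₀·R = 28 × 8/7 ≈ 32.000 μg/mL.
Steady-state trough Cmin,ss = Cmax,ss·f ≈ 32.000 × 0.125 ≈ 4.000 μg/mL.
Trough 4.0 μg/mL vs MEC 1 μg/mL: adequate.

4.0 μg/mL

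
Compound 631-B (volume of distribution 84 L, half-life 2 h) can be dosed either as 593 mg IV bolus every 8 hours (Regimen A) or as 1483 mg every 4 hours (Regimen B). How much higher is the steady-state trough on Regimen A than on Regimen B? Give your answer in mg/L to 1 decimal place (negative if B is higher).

-5.4 mg/L

Regimen A: f = (1/2)^(8/2) ≈ 0.0625; Cmin,ss = (593/84)·f/(1−f) ≈ 0.471 mg/L.
Regimen B: f = (1/2)^(4/2) ≈ 0.2500; Cmin,ss = (1483/84)·f/(1−f) ≈ 5.885 mg/L.
Difference ≈ 0.471 − 5.885 ≈ -5.414 mg/L.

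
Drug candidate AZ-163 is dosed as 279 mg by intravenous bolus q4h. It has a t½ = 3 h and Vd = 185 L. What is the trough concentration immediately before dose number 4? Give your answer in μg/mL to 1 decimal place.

0.9 μg/mL

f = (1/2)^(τ/t½) = (1/2)^(4/3) ≈ 0.3969.
C₀ = D/Vd = 279/185 ≈ 1.508 μg/mL.
Before the 4th dose, 3 doses have been given. Superposition: Cmin = C₀·(f + f² + … + f^3).
≈ 1.508 × (0.3969 + 0.1575 + 0.0625) ≈ 1.508 × 0.6169 ≈ 0.930 μg/mL.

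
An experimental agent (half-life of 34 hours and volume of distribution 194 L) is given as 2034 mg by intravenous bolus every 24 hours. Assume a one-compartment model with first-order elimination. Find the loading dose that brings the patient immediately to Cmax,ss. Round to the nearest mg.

5257 mg

f = (1/2)^(24/34) ≈ 0.613067; accumulation ratio R = 1/(1−f) ≈ 2.58443.
Loading dose to hit Cmax,ss on first dose: D_load = D_maint·R ≈ 2034 × 2.58443 ≈ 5256.73 mg.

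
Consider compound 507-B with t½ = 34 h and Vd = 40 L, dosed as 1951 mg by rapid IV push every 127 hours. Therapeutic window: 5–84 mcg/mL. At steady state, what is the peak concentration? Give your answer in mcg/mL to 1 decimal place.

52.7 mcg/mL

k = ln2/t½ = ln2/34 ≈ 0.020387 h⁻¹; fraction remaining f = e^(−kτ) = e^(−0.020387×127) ≈ 0.0751.
Accumulation ratio R = 1/(1 − f) ≈ 1/0.9249 ≈ 1.0812.
Single-dose peak C₀ = D/Vd = 1951/40 ≈ 48.775 mcg/mL.
Cmax,ss = C₀/(1 − f) ≈ 48.775/0.9249 ≈ 52.735 mcg/mL.
Peak 52.7 mcg/mL vs MTC 84 mcg/mL: below toxic threshold.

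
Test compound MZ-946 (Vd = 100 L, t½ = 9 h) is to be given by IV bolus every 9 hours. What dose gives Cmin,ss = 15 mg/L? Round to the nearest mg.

τ/t½ = 9/9 ≈ 1, so f = (1/2)^(9/9) ≈ 0.500000.
Cmin,ss = (D/Vd)·f/(1−f), so D = Cmin,ss·Vd·(1−f)/f.
D = 15 × 100 × (1−f)/f ≈ 15 × 100 × 1.00000 ≈ 1500.00 mg.

1500 mg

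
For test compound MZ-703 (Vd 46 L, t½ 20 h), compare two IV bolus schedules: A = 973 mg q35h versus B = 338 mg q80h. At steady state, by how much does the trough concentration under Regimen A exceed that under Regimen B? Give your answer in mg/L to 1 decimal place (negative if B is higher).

Regimen A: f = (1/2)^(35/20) ≈ 0.2973; Cmin,ss = (973/46)·f/(1−f) ≈ 8.949 mg/L.
Regimen B: f = (1/2)^(80/20) ≈ 0.0625; Cmin,ss = (338/46)·f/(1−f) ≈ 0.490 mg/L.
Difference ≈ 8.949 − 0.490 ≈ 8.459 mg/L.

8.5 mg/L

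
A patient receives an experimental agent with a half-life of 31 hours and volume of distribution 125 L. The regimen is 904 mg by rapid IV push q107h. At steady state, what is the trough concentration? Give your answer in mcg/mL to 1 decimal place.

0.7 mcg/mL

τ/t½ = 107/31 ≈ 3.4516, so fraction remaining f = (1/2)^(107/31) ≈ 0.0914.
At steady state, accumulation factor R = 1/(1 − e^(−kτ)) ≈ 1.1006.
Each bolus raises the concentration by D/Vd = 904/125 ≈ 7.232 mcg/mL.
Steady-state peak Cmax,ss = C₀·R ≈ 7.232 × 1.1006 ≈ 7.960 mcg/mL.
Steady-state trough Cmin,ss = Cmax,ss·f ≈ 7.960 × 0.0914 ≈ 0.728 mcg/mL.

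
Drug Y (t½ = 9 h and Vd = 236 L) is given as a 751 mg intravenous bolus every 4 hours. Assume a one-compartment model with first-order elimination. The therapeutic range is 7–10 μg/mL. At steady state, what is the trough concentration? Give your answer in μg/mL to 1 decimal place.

8.8 μg/mL

τ/t½ = 4/9 ≈ 0.44444, so fraction remaining f = (1/2)^(4/9) ≈ 0.7349.
Each bolus raises the concentration by D/Vd = 751/236 ≈ 3.182 μg/mL.
Steady-state trough Cmin,ss = C₀·f/(1−f) ≈ 3.182 × 0.7349/0.2651 ≈ 8.821 μg/mL.
Trough 8.8 μg/mL vs MEC 7 μg/mL: adequate.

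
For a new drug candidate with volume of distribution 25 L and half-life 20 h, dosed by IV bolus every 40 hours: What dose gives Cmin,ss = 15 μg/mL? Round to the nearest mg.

1125 mg

τ/t½ = 40/20 ≈ 2, so f = (1/2)^(40/20) ≈ 0.250000.
Cmin,ss = (D/Vd)·f/(1−f), so D = Cmin,ss·Vd·(1−f)/f.
D = 15 × 25 × (1−f)/f ≈ 15 × 25 × 3.00000 ≈ 1125.00 mg.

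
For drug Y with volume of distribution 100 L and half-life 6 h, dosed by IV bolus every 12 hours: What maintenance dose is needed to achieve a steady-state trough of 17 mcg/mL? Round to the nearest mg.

τ/t½ = 12/6 ≈ 2, so f = (1/2)^(12/6) ≈ 0.250000.
Cmin,ss = (D/Vd)·f/(1−f), so D = Cmin,ss·Vd·(1−f)/f.
D = 17 × 100 × (1−f)/f ≈ 17 × 100 × 3.00000 ≈ 5100.00 mg.

5100 mg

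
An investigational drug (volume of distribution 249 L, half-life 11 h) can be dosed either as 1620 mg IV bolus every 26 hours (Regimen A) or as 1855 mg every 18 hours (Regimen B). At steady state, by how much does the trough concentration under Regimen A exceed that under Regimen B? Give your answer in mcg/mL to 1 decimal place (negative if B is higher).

Regimen A: f = (1/2)^(26/11) ≈ 0.1943; Cmin,ss = (1620/249)·f/(1−f) ≈ 1.569 mcg/mL.
Regimen B: f = (1/2)^(18/11) ≈ 0.3217; Cmin,ss = (1855/249)·f/(1−f) ≈ 3.533 mcg/mL.
Difference ≈ 1.569 − 3.533 ≈ -1.964 mcg/mL.

-2.0 mcg/mL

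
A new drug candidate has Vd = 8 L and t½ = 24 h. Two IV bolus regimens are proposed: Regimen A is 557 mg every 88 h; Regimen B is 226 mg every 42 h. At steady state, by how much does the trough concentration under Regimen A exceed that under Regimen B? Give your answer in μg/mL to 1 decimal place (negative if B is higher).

Regimen A: f = (1/2)^(88/24) ≈ 0.0787; Cmin,ss = (557/8)·f/(1−f) ≈ 5.948 μg/mL.
Regimen B: f = (1/2)^(42/24) ≈ 0.2973; Cmin,ss = (226/8)·f/(1−f) ≈ 11.952 μg/mL.
Difference ≈ 5.948 − 11.952 ≈ -6.004 μg/mL.

-6.0 μg/mL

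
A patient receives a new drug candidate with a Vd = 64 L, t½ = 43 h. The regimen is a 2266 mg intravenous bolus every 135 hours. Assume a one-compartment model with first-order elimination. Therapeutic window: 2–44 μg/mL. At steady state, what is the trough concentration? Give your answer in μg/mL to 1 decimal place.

Over one 135-h interval, 135/43 ≈ 3.1395 half-lives elapse, leaving f ≈ 0.1135 of each dose.
Each bolus raises the concentration by D/Vd = 2266/64 ≈ 35.406 μg/mL.
Steady-state trough Cmin,ss = C₀·f/(1−f) ≈ 35.406 × 0.1135/0.8865 ≈ 4.533 μg/mL.
Trough 4.5 μg/mL vs MEC 2 μg/mL: adequate.

4.5 μg/mL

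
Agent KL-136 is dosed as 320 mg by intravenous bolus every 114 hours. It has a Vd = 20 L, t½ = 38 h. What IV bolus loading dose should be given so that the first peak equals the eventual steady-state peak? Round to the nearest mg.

366 mg

f = (1/2)^(114/38) ≈ 0.125000; accumulation ratio R = 1/(1−f) ≈ 1.14286.
Loading dose to hit Cmax,ss on first dose: D_load = D_maint·R ≈ 320 × 1.14286 ≈ 365.72 mg.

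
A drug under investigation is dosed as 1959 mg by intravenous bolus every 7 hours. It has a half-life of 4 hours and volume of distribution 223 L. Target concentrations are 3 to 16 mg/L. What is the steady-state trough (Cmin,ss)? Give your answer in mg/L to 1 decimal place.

k = ln2/t½ = ln2/4 ≈ 0.173287 h⁻¹; fraction remaining f = e^(−kτ) = e^(−0.173287×7) ≈ 0.2973.
Single-dose peak C₀ = D/Vd = 1959/223 ≈ 8.785 mg/L.
Steady-state trough Cmin,ss = C₀·f/(1−f) ≈ 8.785 × 0.2973/0.7027 ≈ 3.717 mg/L.
Trough 3.7 mg/L vs MEC 3 mg/L: adequate.

3.7 mg/L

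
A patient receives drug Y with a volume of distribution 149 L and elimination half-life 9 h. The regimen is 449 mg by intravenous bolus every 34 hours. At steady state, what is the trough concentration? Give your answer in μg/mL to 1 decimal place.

τ/t½ = 34/9 ≈ 3.7778, so fraction remaining f = (1/2)^(34/9) ≈ 0.0729.
At steady state, accumulation factor R = 1/(1 − e^(−kτ)) ≈ 1.0786.
Each bolus raises the concentration by D/Vd = 449/149 ≈ 3.013 μg/mL.
Steady-state peak Cmax,ss = C₀·R ≈ 3.013 × 1.0786 ≈ 3.250 μg/mL.
One interval later, Cmin,ss = Cmax,ss·e^(−kτ) ≈ 3.250 × 0.0729 ≈ 0.237 μg/mL.

0.2 μg/mL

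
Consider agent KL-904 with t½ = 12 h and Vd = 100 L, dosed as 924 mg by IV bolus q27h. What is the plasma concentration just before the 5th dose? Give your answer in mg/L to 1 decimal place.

2.5 mg/L

f = (1/2)^(τ/t½) = (1/2)^(27/12) ≈ 0.2102.
C₀ = D/Vd = 924/100 ≈ 9.240 mg/L.
Before the 5th dose, 4 doses have been given. Superposition: Cmin = C₀·(f + f² + … + f^4).
≈ 9.240 × (0.2102 + 0.0442 + 0.0093 + 0.0020) ≈ 9.240 × 0.2657 ≈ 2.455 mg/L.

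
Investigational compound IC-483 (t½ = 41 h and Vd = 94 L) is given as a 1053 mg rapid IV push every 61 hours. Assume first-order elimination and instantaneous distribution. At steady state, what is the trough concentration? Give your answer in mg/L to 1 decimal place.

6.2 mg/L

Over one 61-h interval, 61/41 ≈ 1.4878 half-lives elapse, leaving f ≈ 0.3566 of each dose.
At steady state, accumulation factor R = 1/(1 − e^(−kτ)) ≈ 1.5542.
Each bolus raises the concentration by D/Vd = 1053/94 ≈ 11.202 mg/L.
Cmax,ss = C₀/(1 − f) ≈ 11.202/0.6434 ≈ 17.411 mg/L.
Steady-state trough Cmin,ss = Cmax,ss·f ≈ 17.411 × 0.3566 ≈ 6.209 mg/L.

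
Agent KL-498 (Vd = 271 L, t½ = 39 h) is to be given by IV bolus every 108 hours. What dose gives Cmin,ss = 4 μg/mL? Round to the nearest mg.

6306 mg

τ/t½ = 108/39 ≈ 2.7692, so f = (1/2)^(108/39) ≈ 0.146683.
Cmin,ss = (D/Vd)·f/(1−f), so D = Cmin,ss·Vd·(1−f)/f.
D = 4 × 271 × (1−f)/f ≈ 4 × 271 × 5.81742 ≈ 6306.08 mg.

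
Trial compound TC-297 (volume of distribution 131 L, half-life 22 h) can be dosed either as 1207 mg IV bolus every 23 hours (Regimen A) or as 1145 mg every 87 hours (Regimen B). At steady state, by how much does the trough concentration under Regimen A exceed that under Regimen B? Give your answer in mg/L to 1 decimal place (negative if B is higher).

8.1 mg/L

Regimen A: f = (1/2)^(23/22) ≈ 0.4845; Cmin,ss = (1207/131)·f/(1−f) ≈ 8.660 mg/L.
Regimen B: f = (1/2)^(87/22) ≈ 0.0645; Cmin,ss = (1145/131)·f/(1−f) ≈ 0.603 mg/L.
Difference ≈ 8.660 − 0.603 ≈ 8.057 mg/L.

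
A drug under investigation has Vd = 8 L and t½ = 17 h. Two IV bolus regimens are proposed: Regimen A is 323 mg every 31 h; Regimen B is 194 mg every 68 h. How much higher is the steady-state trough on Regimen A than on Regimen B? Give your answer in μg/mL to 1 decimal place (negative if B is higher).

14.3 μg/mL

Regimen A: f = (1/2)^(31/17) ≈ 0.2825; Cmin,ss = (323/8)·f/(1−f) ≈ 15.897 μg/mL.
Regimen B: f = (1/2)^(68/17) ≈ 0.0625; Cmin,ss = (194/8)·f/(1−f) ≈ 1.617 μg/mL.
Difference ≈ 15.897 − 1.617 ≈ 14.280 μg/mL.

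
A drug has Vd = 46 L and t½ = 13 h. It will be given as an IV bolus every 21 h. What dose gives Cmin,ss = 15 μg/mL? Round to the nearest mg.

τ/t½ = 21/13 ≈ 1.6154, so f = (1/2)^(21/13) ≈ 0.326378.
Cmin,ss = (D/Vd)·f/(1−f), so D = Cmin,ss·Vd·(1−f)/f.
D = 15 × 46 × (1−f)/f ≈ 15 × 46 × 2.06393 ≈ 1424.11 mg.

1424 mg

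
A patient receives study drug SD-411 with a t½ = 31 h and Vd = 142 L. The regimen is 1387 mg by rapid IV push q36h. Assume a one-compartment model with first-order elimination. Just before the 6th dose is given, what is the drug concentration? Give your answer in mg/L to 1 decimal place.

f = (1/2)^(τ/t½) = (1/2)^(36/31) ≈ 0.4471.
C₀ = D/Vd = 1387/142 ≈ 9.768 mg/L.
Before the 6th dose, 5 doses have been given. Superposition: Cmin = C₀·(f + f² + … + f^5).
≈ 9.768 × (0.4471 + 0.1999 + 0.0894 + 0.0400 + 0.0179) ≈ 9.768 × 0.7943 ≈ 7.759 mg/L.

7.8 mg/L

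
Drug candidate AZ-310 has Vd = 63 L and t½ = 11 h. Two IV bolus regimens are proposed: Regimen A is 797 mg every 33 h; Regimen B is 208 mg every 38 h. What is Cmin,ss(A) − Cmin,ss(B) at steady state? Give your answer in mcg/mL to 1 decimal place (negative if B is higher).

1.5 mcg/mL

Regimen A: f = (1/2)^(33/11) ≈ 0.1250; Cmin,ss = (797/63)·f/(1−f) ≈ 1.807 mcg/mL.
Regimen B: f = (1/2)^(38/11) ≈ 0.0912; Cmin,ss = (208/63)·f/(1−f) ≈ 0.331 mcg/mL.
Difference ≈ 1.807 − 0.331 ≈ 1.476 mcg/mL.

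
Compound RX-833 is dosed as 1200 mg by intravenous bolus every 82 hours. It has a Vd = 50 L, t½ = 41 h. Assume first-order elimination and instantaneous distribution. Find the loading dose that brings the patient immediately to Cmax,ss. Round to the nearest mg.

1600 mg

f = (1/2)^(82/41) ≈ 0.250000; accumulation ratio R = 1/(1−f) ≈ 1.33333.
Loading dose to hit Cmax,ss on first dose: D_load = D_maint·R ≈ 1200 × 1.33333 ≈ 1600.00 mg.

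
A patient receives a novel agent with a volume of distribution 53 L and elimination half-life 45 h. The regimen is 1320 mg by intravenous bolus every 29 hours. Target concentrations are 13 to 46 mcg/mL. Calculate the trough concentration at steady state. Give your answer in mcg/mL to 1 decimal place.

44.2 mcg/mL

τ/t½ = 29/45 ≈ 0.64444, so fraction remaining f = (1/2)^(29/45) ≈ 0.6397.
Accumulation ratio R = 1/(1 − f) ≈ 1/0.3603 ≈ 2.7755.
Single-dose peak C₀ = D/Vd = 1320/53 ≈ 24.906 mcg/mL.
Steady-state peak Cmax,ss = C₀·R ≈ 24.906 × 2.7755 ≈ 69.127 mcg/mL.
One interval later, Cmin,ss = Cmax,ss·e^(−kτ) ≈ 69.127 × 0.6397 ≈ 44.221 mcg/mL.
Trough 44.2 mcg/mL vs MEC 13 mcg/mL: adequate.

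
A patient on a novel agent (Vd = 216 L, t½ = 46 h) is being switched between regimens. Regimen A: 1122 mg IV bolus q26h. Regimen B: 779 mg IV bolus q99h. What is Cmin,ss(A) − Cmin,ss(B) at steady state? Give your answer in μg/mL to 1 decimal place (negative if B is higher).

9.8 μg/mL

Regimen A: f = (1/2)^(26/46) ≈ 0.6759; Cmin,ss = (1122/216)·f/(1−f) ≈ 10.833 μg/mL.
Regimen B: f = (1/2)^(99/46) ≈ 0.2250; Cmin,ss = (779/216)·f/(1−f) ≈ 1.047 μg/mL.
Difference ≈ 10.833 − 1.047 ≈ 9.786 μg/mL.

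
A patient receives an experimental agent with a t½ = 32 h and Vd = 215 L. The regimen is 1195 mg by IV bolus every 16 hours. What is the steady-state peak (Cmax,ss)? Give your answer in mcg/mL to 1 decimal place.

19.0 mcg/mL

k = ln2/t½ = ln2/32 ≈ 0.021661 h⁻¹; fraction remaining f = e^(−kτ) = e^(−0.021661×16) ≈ 0.7071.
Accumulation ratio R = 1/(1 − f) ≈ 1/0.2929 ≈ 3.4141.
Each bolus raises the concentration by D/Vd = 1195/215 ≈ 5.558 mcg/mL.
Steady-state peak Cmax,ss = C₀·R ≈ 5.558 × 3.4141 ≈ 18.976 mcg/mL.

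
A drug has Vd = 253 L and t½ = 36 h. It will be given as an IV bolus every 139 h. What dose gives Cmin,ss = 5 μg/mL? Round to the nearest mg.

17117 mg

τ/t½ = 139/36 ≈ 3.8611, so f = (1/2)^(139/36) ≈ 0.068816.
Cmin,ss = (D/Vd)·f/(1−f), so D = Cmin,ss·Vd·(1−f)/f.
D = 5 × 253 × (1−f)/f ≈ 5 × 253 × 13.53150 ≈ 17117.35 mg.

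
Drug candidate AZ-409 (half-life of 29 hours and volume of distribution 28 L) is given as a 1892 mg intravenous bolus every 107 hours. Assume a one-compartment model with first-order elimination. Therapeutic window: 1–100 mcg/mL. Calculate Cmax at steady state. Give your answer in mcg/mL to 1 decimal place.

τ/t½ = 107/29 ≈ 3.6897, so fraction remaining f = (1/2)^(107/29) ≈ 0.0775.
Accumulation ratio R = 1/(1 − f) ≈ 1/0.9225 ≈ 1.0840.
Single-dose peak C₀ = D/Vd = 1892/28 ≈ 67.571 mcg/mL.
Steady-state peak Cmax,ss = C₀·R ≈ 67.571 × 1.0840 ≈ 73.247 mcg/mL.
Peak 73.2 mcg/mL vs MTC 100 mcg/mL: below toxic threshold.

73.2 mcg/mL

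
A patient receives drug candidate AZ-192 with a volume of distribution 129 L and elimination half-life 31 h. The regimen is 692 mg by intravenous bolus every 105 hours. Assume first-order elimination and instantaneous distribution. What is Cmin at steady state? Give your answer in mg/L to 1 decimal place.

k = ln2/t½ = ln2/31 ≈ 0.022360 h⁻¹; fraction remaining f = e^(−kτ) = e^(−0.022360×105) ≈ 0.0956.
Accumulation ratio R = 1/(1 − f) ≈ 1/0.9044 ≈ 1.1057.
Each bolus raises the concentration by D/Vd = 692/129 ≈ 5.364 mg/L.
Cmax,ss = C₀/(1 − f) ≈ 5.364/0.9044 ≈ 5.931 mg/L.
Steady-state trough Cmin,ss = Cmax,ss·f ≈ 5.931 × 0.0956 ≈ 0.567 mg/L.

0.6 mg/L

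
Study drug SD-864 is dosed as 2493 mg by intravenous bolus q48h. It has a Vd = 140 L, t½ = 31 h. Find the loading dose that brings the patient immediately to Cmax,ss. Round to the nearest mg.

3788 mg

f = (1/2)^(48/31) ≈ 0.341892; accumulation ratio R = 1/(1−f) ≈ 1.51951.
Loading dose to hit Cmax,ss on first dose: D_load = D_maint·R ≈ 2493 × 1.51951 ≈ 3788.14 mg.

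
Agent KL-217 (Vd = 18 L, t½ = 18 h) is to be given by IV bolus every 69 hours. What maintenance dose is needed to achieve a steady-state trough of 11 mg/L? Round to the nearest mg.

τ/t½ = 69/18 ≈ 3.8333, so f = (1/2)^(69/18) ≈ 0.070154.
Cmin,ss = (D/Vd)·f/(1−f), so D = Cmin,ss·Vd·(1−f)/f.
D = 11 × 18 × (1−f)/f ≈ 11 × 18 × 13.25435 ≈ 2624.36 mg.

2624 mg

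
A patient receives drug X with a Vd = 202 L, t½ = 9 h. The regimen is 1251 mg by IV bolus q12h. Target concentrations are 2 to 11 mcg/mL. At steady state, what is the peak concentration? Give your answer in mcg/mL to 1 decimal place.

10.3 mcg/mL

τ/t½ = 12/9 ≈ 1.3333, so fraction remaining f = (1/2)^(12/9) ≈ 0.3969.
Accumulation ratio R = 1/(1 − f) ≈ 1/0.6031 ≈ 1.6581.
Single-dose peak C₀ = D/Vd = 1251/202 ≈ 6.193 mcg/mL.
Cmax,ss = C₀/(1 − f) ≈ 6.193/0.6031 ≈ 10.269 mcg/mL.
Peak 10.3 mcg/mL vs MTC 11 mcg/mL: below toxic threshold.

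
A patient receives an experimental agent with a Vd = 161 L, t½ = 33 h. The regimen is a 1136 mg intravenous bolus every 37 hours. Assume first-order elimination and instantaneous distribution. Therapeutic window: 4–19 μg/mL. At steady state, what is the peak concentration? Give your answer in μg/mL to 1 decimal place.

Over one 37-h interval, 37/33 ≈ 1.1212 half-lives elapse, leaving f ≈ 0.4597 of each dose.
At steady state, accumulation factor R = 1/(1 − e^(−kτ)) ≈ 1.8508.
Each bolus raises the concentration by D/Vd = 1136/161 ≈ 7.056 μg/mL.
Steady-state peak Cmax,ss = C₀·R ≈ 7.056 × 1.8508 ≈ 13.059 μg/mL.
Peak 13.1 μg/mL vs MTC 19 μg/mL: below toxic threshold.

13.1 μg/mL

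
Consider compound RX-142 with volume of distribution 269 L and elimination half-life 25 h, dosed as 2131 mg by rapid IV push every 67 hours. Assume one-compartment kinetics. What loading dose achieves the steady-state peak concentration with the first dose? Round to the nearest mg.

f = (1/2)^(67/25) ≈ 0.156041; accumulation ratio R = 1/(1−f) ≈ 1.18489.
Loading dose to hit Cmax,ss on first dose: D_load = D_maint·R ≈ 2131 × 1.18489 ≈ 2525.00 mg.

2525 mg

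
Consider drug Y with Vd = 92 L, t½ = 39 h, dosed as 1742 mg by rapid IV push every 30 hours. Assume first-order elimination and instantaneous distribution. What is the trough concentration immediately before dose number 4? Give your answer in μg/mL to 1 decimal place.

f = (1/2)^(τ/t½) = (1/2)^(30/39) ≈ 0.5867.
C₀ = D/Vd = 1742/92 ≈ 18.935 μg/mL.
Before the 4th dose, 3 doses have been given. Superposition: Cmin = C₀·(f + f² + … + f^3).
≈ 18.935 × (0.5867 + 0.3442 + 0.2020) ≈ 18.935 × 1.1329 ≈ 21.451 μg/mL.

21.5 μg/mL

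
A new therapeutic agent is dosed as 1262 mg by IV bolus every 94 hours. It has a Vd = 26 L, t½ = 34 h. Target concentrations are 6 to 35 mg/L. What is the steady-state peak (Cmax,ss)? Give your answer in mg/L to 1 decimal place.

Over one 94-h interval, 94/34 ≈ 2.7647 half-lives elapse, leaving f ≈ 0.1471 of each dose.
At steady state, accumulation factor R = 1/(1 − e^(−kτ)) ≈ 1.1725.
Single-dose peak C₀ = D/Vd = 1262/26 ≈ 48.538 mg/L.
Steady-state peak Cmax,ss = C₀·R ≈ 48.538 × 1.1725 ≈ 56.911 mg/L.
Peak 56.9 mg/L vs MTC 35 mg/L: exceeds toxic threshold.

56.9 mg/L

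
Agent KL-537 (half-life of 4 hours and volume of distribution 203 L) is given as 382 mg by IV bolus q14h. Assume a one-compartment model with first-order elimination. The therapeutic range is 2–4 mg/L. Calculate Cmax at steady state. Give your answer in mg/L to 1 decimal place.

2.1 mg/L

Over one 14-h interval, 14/4 ≈ 3.5 half-lives elapse, leaving f ≈ 0.0884 of each dose.
At steady state, accumulation factor R = 1/(1 − e^(−kτ)) ≈ 1.0970.
Each bolus raises the concentration by D/Vd = 382/203 ≈ 1.882 mg/L.
Steady-state peak Cmax,ss = C₀·R ≈ 1.882 × 1.0970 ≈ 2.065 mg/L.
Peak 2.1 mg/L vs MTC 4 mg/L: below toxic threshold.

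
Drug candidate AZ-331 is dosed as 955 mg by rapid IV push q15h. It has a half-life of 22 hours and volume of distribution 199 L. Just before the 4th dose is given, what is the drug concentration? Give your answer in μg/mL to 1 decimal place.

f = (1/2)^(τ/t½) = (1/2)^(15/22) ≈ 0.6234.
C₀ = D/Vd = 955/199 ≈ 4.799 μg/mL.
Before the 4th dose, 3 doses have been given. Superposition: Cmin = C₀·(f + f² + … + f^3).
≈ 4.799 × (0.6234 + 0.3886 + 0.2423) ≈ 4.799 × 1.2543 ≈ 6.019 μg/mL.

6.0 μg/mL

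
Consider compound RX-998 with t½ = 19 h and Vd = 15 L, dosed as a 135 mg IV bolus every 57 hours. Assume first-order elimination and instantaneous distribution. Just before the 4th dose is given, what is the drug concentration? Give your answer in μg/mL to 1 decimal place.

1.3 μg/mL

f = (1/2)^(τ/t½) = (1/2)^(57/19) ≈ 0.1250.
C₀ = D/Vd = 135/15 ≈ 9.000 μg/mL.
Before the 4th dose, 3 doses have been given. Superposition: Cmin = C₀·(f + f² + … + f^3).
≈ 9.000 × (0.1250 + 0.0156 + 0.0020) ≈ 9.000 × 0.1426 ≈ 1.283 μg/mL.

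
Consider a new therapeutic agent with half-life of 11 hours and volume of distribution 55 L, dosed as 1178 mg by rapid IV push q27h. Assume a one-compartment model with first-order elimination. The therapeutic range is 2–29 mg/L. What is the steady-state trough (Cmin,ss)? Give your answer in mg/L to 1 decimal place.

k = ln2/t½ = ln2/11 ≈ 0.063013 h⁻¹; fraction remaining f = e^(−kτ) = e^(−0.063013×27) ≈ 0.1824.
Accumulation ratio R = 1/(1 − f) ≈ 1/0.8176 ≈ 1.2231.
Each bolus raises the concentration by D/Vd = 1178/55 ≈ 21.418 mg/L.
Steady-state peak Cmax,ss = C₀·R ≈ 21.418 × 1.2231 ≈ 26.196 mg/L.
One interval later, Cmin,ss = Cmax,ss·e^(−kτ) ≈ 26.196 × 0.1824 ≈ 4.778 mg/L.
Trough 4.8 mg/L vs MEC 2 mg/L: adequate.

4.8 mg/L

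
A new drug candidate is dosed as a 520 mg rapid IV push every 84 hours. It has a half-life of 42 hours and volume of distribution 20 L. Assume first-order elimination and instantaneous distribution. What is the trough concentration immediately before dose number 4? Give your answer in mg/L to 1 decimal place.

8.5 mg/L

f = (1/2)^(τ/t½) = (1/2)^(84/42) ≈ 0.2500.
C₀ = D/Vd = 520/20 ≈ 26.000 mg/L.
Before the 4th dose, 3 doses have been given. Superposition: Cmin = C₀·(f + f² + … + f^3).
≈ 26.000 × (0.2500 + 0.0625 + 0.0156) ≈ 26.000 × 0.3281 ≈ 8.531 mg/L.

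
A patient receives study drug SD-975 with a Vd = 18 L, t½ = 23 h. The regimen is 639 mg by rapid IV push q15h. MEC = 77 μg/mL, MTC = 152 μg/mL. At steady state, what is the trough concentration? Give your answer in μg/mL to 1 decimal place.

Over one 15-h interval, 15/23 ≈ 0.65217 half-lives elapse, leaving f ≈ 0.6363 of each dose.
Each bolus raises the concentration by D/Vd = 639/18 ≈ 35.500 μg/mL.
Steady-state trough Cmin,ss = C₀·f/(1−f) ≈ 35.500 × 0.6363/0.3637 ≈ 62.108 μg/mL.
Trough 62.1 μg/mL vs MEC 77 μg/mL: subtherapeutic.

62.1 μg/mL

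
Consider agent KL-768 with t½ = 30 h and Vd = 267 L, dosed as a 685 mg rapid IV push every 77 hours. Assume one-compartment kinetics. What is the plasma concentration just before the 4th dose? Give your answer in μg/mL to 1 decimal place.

0.5 μg/mL

f = (1/2)^(τ/t½) = (1/2)^(77/30) ≈ 0.1688.
C₀ = D/Vd = 685/267 ≈ 2.566 μg/mL.
Before the 4th dose, 3 doses have been given. Superposition: Cmin = C₀·(f + f² + … + f^3).
≈ 2.566 × (0.1688 + 0.0285 + 0.0048) ≈ 2.566 × 0.2021 ≈ 0.519 μg/mL.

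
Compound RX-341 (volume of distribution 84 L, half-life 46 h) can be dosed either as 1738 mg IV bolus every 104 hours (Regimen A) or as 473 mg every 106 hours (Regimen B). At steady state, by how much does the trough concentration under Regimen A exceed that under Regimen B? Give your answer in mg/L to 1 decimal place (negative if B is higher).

4.0 mg/L

Regimen A: f = (1/2)^(104/46) ≈ 0.2086; Cmin,ss = (1738/84)·f/(1−f) ≈ 5.454 mg/L.
Regimen B: f = (1/2)^(106/46) ≈ 0.2025; Cmin,ss = (473/84)·f/(1−f) ≈ 1.430 mg/L.
Difference ≈ 5.454 − 1.430 ≈ 4.024 mg/L.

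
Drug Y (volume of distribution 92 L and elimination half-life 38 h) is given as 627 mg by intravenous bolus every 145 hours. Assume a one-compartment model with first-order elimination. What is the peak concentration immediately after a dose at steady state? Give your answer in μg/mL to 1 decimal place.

7.3 μg/mL

k = ln2/t½ = ln2/38 ≈ 0.018241 h⁻¹; fraction remaining f = e^(−kτ) = e^(−0.018241×145) ≈ 0.0710.
At steady state, accumulation factor R = 1/(1 − e^(−kτ)) ≈ 1.0764.
Single-dose peak C₀ = D/Vd = 627/92 ≈ 6.815 μg/mL.
Steady-state peak Cmax,ss = C₀·R ≈ 6.815 × 1.0764 ≈ 7.336 μg/mL.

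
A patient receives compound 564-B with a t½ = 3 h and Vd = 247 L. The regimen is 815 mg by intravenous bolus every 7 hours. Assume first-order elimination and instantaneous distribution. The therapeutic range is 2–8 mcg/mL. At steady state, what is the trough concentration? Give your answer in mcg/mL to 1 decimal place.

0.8 mcg/mL

τ/t½ = 7/3 ≈ 2.3333, so fraction remaining f = (1/2)^(7/3) ≈ 0.1984.
Each bolus raises the concentration by D/Vd = 815/247 ≈ 3.300 mcg/mL.
Steady-state trough Cmin,ss = C₀·f/(1−f) ≈ 3.300 × 0.1984/0.8016 ≈ 0.817 mcg/mL.
Trough 0.8 mcg/mL vs MEC 2 mcg/mL: subtherapeutic.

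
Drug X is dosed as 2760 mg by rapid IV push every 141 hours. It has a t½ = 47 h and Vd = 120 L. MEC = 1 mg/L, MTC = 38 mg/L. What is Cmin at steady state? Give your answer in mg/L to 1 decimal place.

The dosing interval is 3 half-lives, so f = 2^(−3) = 0.125.
Accumulation ratio R = 1/(1 − f) = 1/0.875 = 8/7.
Single-dose peak C₀ = D/Vd = 2760/120 = 23 mg/L.
Steady-state peak Cmax,ss = C₀·R = 23 × 8/7 ≈ 26.286 mg/L.
Steady-state trough Cmin,ss = Cmax,ss·f ≈ 26.286 × 0.125 ≈ 3.286 mg/L.
Trough 3.3 mg/L vs MEC 1 mg/L: adequate.

3.3 mg/L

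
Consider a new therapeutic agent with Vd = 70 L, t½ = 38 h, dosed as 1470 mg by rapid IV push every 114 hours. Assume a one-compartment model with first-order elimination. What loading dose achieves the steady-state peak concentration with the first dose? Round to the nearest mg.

f = (1/2)^(114/38) ≈ 0.125000; accumulation ratio R = 1/(1−f) ≈ 1.14286.
Loading dose to hit Cmax,ss on first dose: D_load = D_maint·R ≈ 1470 × 1.14286 ≈ 1680.00 mg.

1680 mg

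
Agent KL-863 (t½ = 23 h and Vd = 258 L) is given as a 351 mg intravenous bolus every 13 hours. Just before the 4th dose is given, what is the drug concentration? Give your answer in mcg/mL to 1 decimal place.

f = (1/2)^(τ/t½) = (1/2)^(13/23) ≈ 0.6759.
C₀ = D/Vd = 351/258 ≈ 1.360 mcg/mL.
Before the 4th dose, 3 doses have been given. Superposition: Cmin = C₀·(f + f² + … + f^3).
≈ 1.360 × (0.6759 + 0.4568 + 0.3088) ≈ 1.360 × 1.4415 ≈ 1.960 mcg/mL.

2.0 mcg/mL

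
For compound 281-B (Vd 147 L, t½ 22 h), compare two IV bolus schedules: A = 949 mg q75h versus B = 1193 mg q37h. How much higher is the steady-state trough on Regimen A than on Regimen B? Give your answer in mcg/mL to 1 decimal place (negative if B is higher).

Regimen A: f = (1/2)^(75/22) ≈ 0.0941; Cmin,ss = (949/147)·f/(1−f) ≈ 0.671 mcg/mL.
Regimen B: f = (1/2)^(37/22) ≈ 0.3117; Cmin,ss = (1193/147)·f/(1−f) ≈ 3.675 mcg/mL.
Difference ≈ 0.671 − 3.675 ≈ -3.004 mcg/mL.

-3.0 mcg/mL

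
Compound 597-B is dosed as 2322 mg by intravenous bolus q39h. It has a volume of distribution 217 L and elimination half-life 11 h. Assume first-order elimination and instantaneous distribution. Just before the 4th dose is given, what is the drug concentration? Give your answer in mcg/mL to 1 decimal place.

1.0 mcg/mL

f = (1/2)^(τ/t½) = (1/2)^(39/11) ≈ 0.0856.
C₀ = D/Vd = 2322/217 ≈ 10.700 mcg/mL.
Before the 4th dose, 3 doses have been given. Superposition: Cmin = C₀·(f + f² + … + f^3).
≈ 10.700 × (0.0856 + 0.0073 + 0.0006) ≈ 10.700 × 0.0935 ≈ 1.000 mcg/mL.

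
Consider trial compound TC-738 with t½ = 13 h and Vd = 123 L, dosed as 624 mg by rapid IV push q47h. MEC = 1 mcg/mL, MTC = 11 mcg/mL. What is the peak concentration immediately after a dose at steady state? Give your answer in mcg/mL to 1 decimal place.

τ/t½ = 47/13 ≈ 3.6154, so fraction remaining f = (1/2)^(47/13) ≈ 0.0816.
At steady state, accumulation factor R = 1/(1 − e^(−kτ)) ≈ 1.0889.
Each bolus raises the concentration by D/Vd = 624/123 ≈ 5.073 mcg/mL.
Cmax,ss = C₀/(1 − f) ≈ 5.073/0.9184 ≈ 5.524 mcg/mL.
Peak 5.5 mcg/mL vs MTC 11 mcg/mL: below toxic threshold.

5.5 mcg/mL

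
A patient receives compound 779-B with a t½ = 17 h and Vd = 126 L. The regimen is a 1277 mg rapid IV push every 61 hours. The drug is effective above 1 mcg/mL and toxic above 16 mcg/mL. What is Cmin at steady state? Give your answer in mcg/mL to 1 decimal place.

τ/t½ = 61/17 ≈ 3.5882, so fraction remaining f = (1/2)^(61/17) ≈ 0.0831.
Accumulation ratio R = 1/(1 − f) ≈ 1/0.9169 ≈ 1.0906.
Single-dose peak C₀ = D/Vd = 1277/126 ≈ 10.135 mcg/mL.
Steady-state peak Cmax,ss = C₀·R ≈ 10.135 × 1.0906 ≈ 11.053 mcg/mL.
One interval later, Cmin,ss = Cmax,ss·e^(−kτ) ≈ 11.053 × 0.0831 ≈ 0.919 mcg/mL.
Trough 0.9 mcg/mL vs MEC 1 mcg/mL: subtherapeutic.

0.9 mcg/mL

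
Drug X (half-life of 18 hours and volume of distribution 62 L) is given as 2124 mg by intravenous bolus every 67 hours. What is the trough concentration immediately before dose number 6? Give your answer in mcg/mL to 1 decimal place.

2.8 mcg/mL

f = (1/2)^(τ/t½) = (1/2)^(67/18) ≈ 0.0758.
C₀ = D/Vd = 2124/62 ≈ 34.258 mcg/mL.
Before the 6th dose, 5 doses have been given. Superposition: Cmin = C₀·(f + f² + … + f^5).
≈ 34.258 × (0.0758 + 0.0057 + 0.0004 + 0.0000 + 0.0000) ≈ 34.258 × 0.0819 ≈ 2.806 mcg/mL.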